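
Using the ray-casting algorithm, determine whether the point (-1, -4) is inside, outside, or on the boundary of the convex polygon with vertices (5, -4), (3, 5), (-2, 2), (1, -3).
The point (-1, -4) lies strictly outside the polygon

Cast a horizontal ray to the right from the query point and count how many polygon edges it crosses (each edge strictly once or zero times, handled with the usual half-open convention). 
Parity of crossings → even ⇒ outside.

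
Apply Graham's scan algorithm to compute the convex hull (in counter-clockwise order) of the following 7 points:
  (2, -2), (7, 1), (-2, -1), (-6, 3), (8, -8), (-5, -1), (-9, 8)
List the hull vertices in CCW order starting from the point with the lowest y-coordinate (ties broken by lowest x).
Hull (CCW) = [(8, -8), (7, 1), (-9, 8), (-5, -1)]

Graham scan procedure:
  1. Find the pivot p₀ = point with lowest y (tie → lowest x): (8, -8).
  2. Sort the remaining points by polar angle around p₀.
  3. Walk through sorted points, maintaining a stack; pop the top while the last three entries make a non-left turn (cross product ≤ 0).
  4. Final stack is the convex hull in CCW order: (8, -8), (7, 1), (-9, 8), (-5, -1).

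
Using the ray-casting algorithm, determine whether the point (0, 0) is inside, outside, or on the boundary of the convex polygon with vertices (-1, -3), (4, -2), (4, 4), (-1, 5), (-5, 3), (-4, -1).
The point (0, 0) lies strictly inside the polygon

Cast a horizontal ray to the right from the query point and count how many polygon edges it crosses (each edge strictly once or zero times, handled with the usual half-open convention). 
Parity of crossings → odd ⇒ inside.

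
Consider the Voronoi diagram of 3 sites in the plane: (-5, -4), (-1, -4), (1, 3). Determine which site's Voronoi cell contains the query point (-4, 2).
Nearest site = (1, 3)

The Voronoi cell of site s contains exactly those query points closer to s than to any other site. Compute squared distances from q = (-4, 2) to each site:
  (1 − -4)² + (3 − 2)² = 26
  (-5 − -4)² + (-4 − 2)² = 37
  (-1 − -4)² + (-4 − 2)² = 45
Minimum is attained by (1, 3), so q lies in its Voronoi cell.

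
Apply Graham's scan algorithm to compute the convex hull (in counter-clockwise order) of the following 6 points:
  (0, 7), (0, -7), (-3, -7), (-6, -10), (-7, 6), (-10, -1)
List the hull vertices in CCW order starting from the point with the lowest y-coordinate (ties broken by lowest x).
Hull (CCW) = [(-6, -10), (0, -7), (0, 7), (-7, 6), (-10, -1)]

Graham scan procedure:
  1. Find the pivot p₀ = point with lowest y (tie → lowest x): (-6, -10).
  2. Sort the remaining points by polar angle around p₀.
  3. Walk through sorted points, maintaining a stack; pop the top while the last three entries make a non-left turn (cross product ≤ 0).
  4. Final stack is the convex hull in CCW order: (-6, -10), (0, -7), (0, 7), (-7, 6), (-10, -1).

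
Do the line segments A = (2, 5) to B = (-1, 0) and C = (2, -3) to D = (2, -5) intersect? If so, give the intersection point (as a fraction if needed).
No (intersection of containing lines falls outside at least one segment)

Parametrize and solve: t = 0, s = -4. At least one of these is outside [0, 1], so the segments do not intersect.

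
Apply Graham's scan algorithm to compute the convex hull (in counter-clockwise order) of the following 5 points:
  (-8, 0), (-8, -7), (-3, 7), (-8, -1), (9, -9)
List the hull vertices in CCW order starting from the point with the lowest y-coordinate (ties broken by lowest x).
Hull (CCW) = [(9, -9), (-3, 7), (-8, 0), (-8, -7)]

Graham scan procedure:
  1. Find the pivot p₀ = point with lowest y (tie → lowest x): (9, -9).
  2. Sort the remaining points by polar angle around p₀.
  3. Walk through sorted points, maintaining a stack; pop the top while the last three entries make a non-left turn (cross product ≤ 0).
  4. Final stack is the convex hull in CCW order: (9, -9), (-3, 7), (-8, 0), (-8, -7).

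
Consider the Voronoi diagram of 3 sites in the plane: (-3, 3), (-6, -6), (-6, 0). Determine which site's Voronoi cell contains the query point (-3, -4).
Nearest site = (-6, -6)

The Voronoi cell of site s contains exactly those query points closer to s than to any other site. Compute squared distances from q = (-3, -4) to each site:
  (-6 − -3)² + (-6 − -4)² = 13
  (-6 − -3)² + (0 − -4)² = 25
  (-3 − -3)² + (3 − -4)² = 49
Minimum is attained by (-6, -6), so q lies in its Voronoi cell.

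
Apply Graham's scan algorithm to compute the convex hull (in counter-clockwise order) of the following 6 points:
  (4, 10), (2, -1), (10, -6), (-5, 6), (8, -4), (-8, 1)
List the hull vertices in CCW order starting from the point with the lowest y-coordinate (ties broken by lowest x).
Hull (CCW) = [(10, -6), (4, 10), (-5, 6), (-8, 1)]

Graham scan procedure:
  1. Find the pivot p₀ = point with lowest y (tie → lowest x): (10, -6).
  2. Sort the remaining points by polar angle around p₀.
  3. Walk through sorted points, maintaining a stack; pop the top while the last three entries make a non-left turn (cross product ≤ 0).
  4. Final stack is the convex hull in CCW order: (10, -6), (4, 10), (-5, 6), (-8, 1).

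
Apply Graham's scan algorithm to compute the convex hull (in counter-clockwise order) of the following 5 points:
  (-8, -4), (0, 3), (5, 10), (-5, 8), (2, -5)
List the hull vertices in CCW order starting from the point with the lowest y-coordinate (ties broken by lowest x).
Hull (CCW) = [(2, -5), (5, 10), (-5, 8), (-8, -4)]

Graham scan procedure:
  1. Find the pivot p₀ = point with lowest y (tie → lowest x): (2, -5).
  2. Sort the remaining points by polar angle around p₀.
  3. Walk through sorted points, maintaining a stack; pop the top while the last three entries make a non-left turn (cross product ≤ 0).
  4. Final stack is the convex hull in CCW order: (2, -5), (5, 10), (-5, 8), (-8, -4).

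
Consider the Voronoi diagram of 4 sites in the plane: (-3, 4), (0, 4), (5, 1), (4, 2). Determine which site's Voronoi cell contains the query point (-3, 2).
Nearest site = (-3, 4)

The Voronoi cell of site s contains exactly those query points closer to s than to any other site. Compute squared distances from q = (-3, 2) to each site:
  (-3 − -3)² + (4 − 2)² = 4
  (0 − -3)² + (4 − 2)² = 13
  (4 − -3)² + (2 − 2)² = 49
  (5 − -3)² + (1 − 2)² = 65
Minimum is attained by (-3, 4), so q lies in its Voronoi cell.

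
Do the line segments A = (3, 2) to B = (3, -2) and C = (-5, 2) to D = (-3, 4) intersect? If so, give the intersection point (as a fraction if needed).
No (intersection of containing lines falls outside at least one segment)

Parametrize and solve: t = -2, s = 4. At least one of these is outside [0, 1], so the segments do not intersect.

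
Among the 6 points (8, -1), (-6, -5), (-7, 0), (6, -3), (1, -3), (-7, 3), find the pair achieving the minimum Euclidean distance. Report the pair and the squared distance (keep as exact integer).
Pair = ((8, -1), (6, -3)); squared distance = 8

Compute all C(6, 2) = 15 pairwise squared distances (x_i − x_j)² + (y_i − y_j)². The minimum is 8, attained by the pair ((8, -1), (6, -3)).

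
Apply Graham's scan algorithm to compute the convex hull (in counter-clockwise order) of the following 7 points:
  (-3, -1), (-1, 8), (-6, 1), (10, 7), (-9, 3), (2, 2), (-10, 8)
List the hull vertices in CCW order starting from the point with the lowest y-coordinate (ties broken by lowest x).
Hull (CCW) = [(-3, -1), (2, 2), (10, 7), (-1, 8), (-10, 8), (-9, 3)]

Graham scan procedure:
  1. Find the pivot p₀ = point with lowest y (tie → lowest x): (-3, -1).
  2. Sort the remaining points by polar angle around p₀.
  3. Walk through sorted points, maintaining a stack; pop the top while the last three entries make a non-left turn (cross product ≤ 0).
  4. Final stack is the convex hull in CCW order: (-3, -1), (2, 2), (10, 7), (-1, 8), (-10, 8), (-9, 3).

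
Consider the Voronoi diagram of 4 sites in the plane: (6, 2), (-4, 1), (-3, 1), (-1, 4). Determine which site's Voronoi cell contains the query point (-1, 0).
Nearest site = (-3, 1)

The Voronoi cell of site s contains exactly those query points closer to s than to any other site. Compute squared distances from q = (-1, 0) to each site:
  (-3 − -1)² + (1 − 0)² = 5
  (-4 − -1)² + (1 − 0)² = 10
  (-1 − -1)² + (4 − 0)² = 16
  (6 − -1)² + (2 − 0)² = 53
Minimum is attained by (-3, 1), so q lies in its Voronoi cell.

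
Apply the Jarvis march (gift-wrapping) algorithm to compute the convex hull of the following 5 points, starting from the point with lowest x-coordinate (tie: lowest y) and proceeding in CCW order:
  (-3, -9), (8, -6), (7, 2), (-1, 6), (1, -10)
Hull (CCW) = [(-3, -9), (1, -10), (8, -6), (7, 2), (-1, 6)]

Jarvis march: at each step, from the current hull vertex p, select the next vertex q as the point such that every other point lies strictly to the left of (or on) the directed line p → q. (Equivalently: for every other point r, the cross product (q − p) × (r − p) ≥ 0.)
Starting point (lowest x, tie lowest y): (-3, -9). Wrap until returning to start. Resulting hull: (-3, -9), (1, -10), (8, -6), (7, 2), (-1, 6).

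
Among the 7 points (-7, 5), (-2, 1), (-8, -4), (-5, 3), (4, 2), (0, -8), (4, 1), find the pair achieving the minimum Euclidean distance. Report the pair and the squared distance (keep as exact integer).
Pair = ((4, 2), (4, 1)); squared distance = 1

Compute all C(7, 2) = 21 pairwise squared distances (x_i − x_j)² + (y_i − y_j)². The minimum is 1, attained by the pair ((4, 2), (4, 1)).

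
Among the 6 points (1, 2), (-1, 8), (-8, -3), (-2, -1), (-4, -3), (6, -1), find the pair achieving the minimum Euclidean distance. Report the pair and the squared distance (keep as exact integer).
Pair = ((-2, -1), (-4, -3)); squared distance = 8

Compute all C(6, 2) = 15 pairwise squared distances (x_i − x_j)² + (y_i − y_j)². The minimum is 8, attained by the pair ((-2, -1), (-4, -3)).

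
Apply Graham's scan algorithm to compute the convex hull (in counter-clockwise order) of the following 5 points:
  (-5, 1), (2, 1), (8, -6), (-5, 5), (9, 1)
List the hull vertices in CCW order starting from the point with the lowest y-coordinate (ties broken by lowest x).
Hull (CCW) = [(8, -6), (9, 1), (-5, 5), (-5, 1)]

Graham scan procedure:
  1. Find the pivot p₀ = point with lowest y (tie → lowest x): (8, -6).
  2. Sort the remaining points by polar angle around p₀.
  3. Walk through sorted points, maintaining a stack; pop the top while the last three entries make a non-left turn (cross product ≤ 0).
  4. Final stack is the convex hull in CCW order: (8, -6), (9, 1), (-5, 5), (-5, 1).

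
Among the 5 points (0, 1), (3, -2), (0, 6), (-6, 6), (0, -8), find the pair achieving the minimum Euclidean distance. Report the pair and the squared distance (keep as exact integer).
Pair = ((0, 1), (3, -2)); squared distance = 18

Compute all C(5, 2) = 10 pairwise squared distances (x_i − x_j)² + (y_i − y_j)². The minimum is 18, attained by the pair ((0, 1), (3, -2)).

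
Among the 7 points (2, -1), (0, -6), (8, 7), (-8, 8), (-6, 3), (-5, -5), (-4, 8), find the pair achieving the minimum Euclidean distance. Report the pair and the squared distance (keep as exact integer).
Pair = ((-8, 8), (-4, 8)); squared distance = 16

Compute all C(7, 2) = 21 pairwise squared distances (x_i − x_j)² + (y_i − y_j)². The minimum is 16, attained by the pair ((-8, 8), (-4, 8)).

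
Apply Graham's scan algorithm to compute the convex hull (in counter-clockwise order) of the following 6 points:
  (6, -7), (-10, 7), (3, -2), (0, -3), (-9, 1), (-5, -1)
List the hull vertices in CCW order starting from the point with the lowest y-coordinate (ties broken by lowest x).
Hull (CCW) = [(6, -7), (3, -2), (-10, 7), (-9, 1)]

Graham scan procedure:
  1. Find the pivot p₀ = point with lowest y (tie → lowest x): (6, -7).
  2. Sort the remaining points by polar angle around p₀.
  3. Walk through sorted points, maintaining a stack; pop the top while the last three entries make a non-left turn (cross product ≤ 0).
  4. Final stack is the convex hull in CCW order: (6, -7), (3, -2), (-10, 7), (-9, 1).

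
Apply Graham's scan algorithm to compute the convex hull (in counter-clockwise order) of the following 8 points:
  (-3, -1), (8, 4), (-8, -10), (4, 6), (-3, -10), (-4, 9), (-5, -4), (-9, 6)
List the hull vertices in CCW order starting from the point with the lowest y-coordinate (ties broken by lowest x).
Hull (CCW) = [(-8, -10), (-3, -10), (8, 4), (4, 6), (-4, 9), (-9, 6)]

Graham scan procedure:
  1. Find the pivot p₀ = point with lowest y (tie → lowest x): (-8, -10).
  2. Sort the remaining points by polar angle around p₀.
  3. Walk through sorted points, maintaining a stack; pop the top while the last three entries make a non-left turn (cross product ≤ 0).
  4. Final stack is the convex hull in CCW order: (-8, -10), (-3, -10), (8, 4), (4, 6), (-4, 9), (-9, 6).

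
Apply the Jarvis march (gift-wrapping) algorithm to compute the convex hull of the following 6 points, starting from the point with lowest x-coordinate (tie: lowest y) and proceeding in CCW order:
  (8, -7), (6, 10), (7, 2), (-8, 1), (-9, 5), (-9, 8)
Hull (CCW) = [(-9, 5), (-8, 1), (8, -7), (7, 2), (6, 10), (-9, 8)]

Jarvis march: at each step, from the current hull vertex p, select the next vertex q as the point such that every other point lies strictly to the left of (or on) the directed line p → q. (Equivalently: for every other point r, the cross product (q − p) × (r − p) ≥ 0.)
Starting point (lowest x, tie lowest y): (-9, 5). Wrap until returning to start. Resulting hull: (-9, 5), (-8, 1), (8, -7), (7, 2), (6, 10), (-9, 8).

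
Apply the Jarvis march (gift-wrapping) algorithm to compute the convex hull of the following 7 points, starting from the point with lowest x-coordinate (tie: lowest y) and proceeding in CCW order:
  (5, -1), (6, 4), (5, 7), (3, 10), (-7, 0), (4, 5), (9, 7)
Hull (CCW) = [(-7, 0), (5, -1), (9, 7), (3, 10)]

Jarvis march: at each step, from the current hull vertex p, select the next vertex q as the point such that every other point lies strictly to the left of (or on) the directed line p → q. (Equivalently: for every other point r, the cross product (q − p) × (r − p) ≥ 0.)
Starting point (lowest x, tie lowest y): (-7, 0). Wrap until returning to start. Resulting hull: (-7, 0), (5, -1), (9, 7), (3, 10).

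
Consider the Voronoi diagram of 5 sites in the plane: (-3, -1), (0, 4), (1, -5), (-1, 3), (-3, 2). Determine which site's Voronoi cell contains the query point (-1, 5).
Nearest site = (0, 4)

The Voronoi cell of site s contains exactly those query points closer to s than to any other site. Compute squared distances from q = (-1, 5) to each site:
  (0 − -1)² + (4 − 5)² = 2
  (-1 − -1)² + (3 − 5)² = 4
  (-3 − -1)² + (2 − 5)² = 13
  (-3 − -1)² + (-1 − 5)² = 40
  (1 − -1)² + (-5 − 5)² = 104
Minimum is attained by (0, 4), so q lies in its Voronoi cell.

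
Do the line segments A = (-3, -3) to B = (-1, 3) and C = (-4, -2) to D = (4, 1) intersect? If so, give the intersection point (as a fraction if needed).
Yes; intersection at (-52/21, -10/7) (t = 11/42 on AB, s = 4/21 on CD)

Parametrize AB as A + t(B − A) = (-3 + 2 t, -3 + 6 t) and CD as C + s(D − C) = (-4 + 8 s, -2 + 3 s). Solve the linear system for (t, s). Determinant = 42 ≠ 0, so a unique intersection of the containing lines exists. Solution: t = 11/42, s = 4/21 — both in [0, 1], so the segments cross. Intersection point: (-52/21, -10/7).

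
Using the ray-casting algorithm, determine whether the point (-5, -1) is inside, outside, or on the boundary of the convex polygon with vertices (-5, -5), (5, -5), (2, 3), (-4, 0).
The point (-5, -1) lies strictly outside the polygon

Cast a horizontal ray to the right from the query point and count how many polygon edges it crosses (each edge strictly once or zero times, handled with the usual half-open convention). 
Parity of crossings → even ⇒ outside.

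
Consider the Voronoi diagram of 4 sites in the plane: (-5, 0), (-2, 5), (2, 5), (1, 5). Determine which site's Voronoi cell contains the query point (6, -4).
Nearest site = (2, 5)

The Voronoi cell of site s contains exactly those query points closer to s than to any other site. Compute squared distances from q = (6, -4) to each site:
  (2 − 6)² + (5 − -4)² = 97
  (1 − 6)² + (5 − -4)² = 106
  (-5 − 6)² + (0 − -4)² = 137
  (-2 − 6)² + (5 − -4)² = 145
Minimum is attained by (2, 5), so q lies in its Voronoi cell.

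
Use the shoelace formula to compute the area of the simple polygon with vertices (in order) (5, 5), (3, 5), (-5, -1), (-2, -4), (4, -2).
Area = 50

Shoelace formula: Area = (1/2) |Σ_i (x_i · y_{i+1} − x_{i+1} · y_i)| (indices mod n). Compute each cross term:
  (5)(5) − (3)(5) = 10
  (3)(-1) − (-5)(5) = 22
  (-5)(-4) − (-2)(-1) = 18
  (-2)(-2) − (4)(-4) = 20
  (4)(5) − (5)(-2) = 30
Sum = 100, so (signed) Area = 100/2 = 50, |Area| = 50.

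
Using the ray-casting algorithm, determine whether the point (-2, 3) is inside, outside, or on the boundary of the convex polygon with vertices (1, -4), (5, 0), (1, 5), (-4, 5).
The point (-2, 3) lies strictly inside the polygon

Cast a horizontal ray to the right from the query point and count how many polygon edges it crosses (each edge strictly once or zero times, handled with the usual half-open convention). 
Parity of crossings → odd ⇒ inside.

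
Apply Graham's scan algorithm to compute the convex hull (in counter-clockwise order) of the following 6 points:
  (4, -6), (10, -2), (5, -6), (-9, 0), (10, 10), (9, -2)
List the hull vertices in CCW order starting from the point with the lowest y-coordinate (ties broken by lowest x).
Hull (CCW) = [(4, -6), (5, -6), (10, -2), (10, 10), (-9, 0)]

Graham scan procedure:
  1. Find the pivot p₀ = point with lowest y (tie → lowest x): (4, -6).
  2. Sort the remaining points by polar angle around p₀.
  3. Walk through sorted points, maintaining a stack; pop the top while the last three entries make a non-left turn (cross product ≤ 0).
  4. Final stack is the convex hull in CCW order: (4, -6), (5, -6), (10, -2), (10, 10), (-9, 0).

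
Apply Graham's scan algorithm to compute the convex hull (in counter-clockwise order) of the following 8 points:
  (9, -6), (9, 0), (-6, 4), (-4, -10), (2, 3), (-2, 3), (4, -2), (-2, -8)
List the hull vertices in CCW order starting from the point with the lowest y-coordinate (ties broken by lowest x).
Hull (CCW) = [(-4, -10), (9, -6), (9, 0), (2, 3), (-6, 4)]

Graham scan procedure:
  1. Find the pivot p₀ = point with lowest y (tie → lowest x): (-4, -10).
  2. Sort the remaining points by polar angle around p₀.
  3. Walk through sorted points, maintaining a stack; pop the top while the last three entries make a non-left turn (cross product ≤ 0).
  4. Final stack is the convex hull in CCW order: (-4, -10), (9, -6), (9, 0), (2, 3), (-6, 4).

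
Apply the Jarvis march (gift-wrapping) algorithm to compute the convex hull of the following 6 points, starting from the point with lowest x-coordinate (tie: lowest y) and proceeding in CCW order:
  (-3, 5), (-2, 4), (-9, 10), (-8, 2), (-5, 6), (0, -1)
Hull (CCW) = [(-9, 10), (-8, 2), (0, -1), (-2, 4), (-3, 5)]

Jarvis march: at each step, from the current hull vertex p, select the next vertex q as the point such that every other point lies strictly to the left of (or on) the directed line p → q. (Equivalently: for every other point r, the cross product (q − p) × (r − p) ≥ 0.)
Starting point (lowest x, tie lowest y): (-9, 10). Wrap until returning to start. Resulting hull: (-9, 10), (-8, 2), (0, -1), (-2, 4), (-3, 5).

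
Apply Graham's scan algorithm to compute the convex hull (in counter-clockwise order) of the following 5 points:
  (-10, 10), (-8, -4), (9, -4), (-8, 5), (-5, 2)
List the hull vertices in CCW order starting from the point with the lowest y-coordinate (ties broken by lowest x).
Hull (CCW) = [(-8, -4), (9, -4), (-10, 10)]

Graham scan procedure:
  1. Find the pivot p₀ = point with lowest y (tie → lowest x): (-8, -4).
  2. Sort the remaining points by polar angle around p₀.
  3. Walk through sorted points, maintaining a stack; pop the top while the last three entries make a non-left turn (cross product ≤ 0).
  4. Final stack is the convex hull in CCW order: (-8, -4), (9, -4), (-10, 10).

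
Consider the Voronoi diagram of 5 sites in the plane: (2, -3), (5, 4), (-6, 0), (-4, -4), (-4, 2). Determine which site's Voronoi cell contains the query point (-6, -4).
Nearest site = (-4, -4)

The Voronoi cell of site s contains exactly those query points closer to s than to any other site. Compute squared distances from q = (-6, -4) to each site:
  (-4 − -6)² + (-4 − -4)² = 4
  (-6 − -6)² + (0 − -4)² = 16
  (-4 − -6)² + (2 − -4)² = 40
  (2 − -6)² + (-3 − -4)² = 65
  (5 − -6)² + (4 − -4)² = 185
Minimum is attained by (-4, -4), so q lies in its Voronoi cell.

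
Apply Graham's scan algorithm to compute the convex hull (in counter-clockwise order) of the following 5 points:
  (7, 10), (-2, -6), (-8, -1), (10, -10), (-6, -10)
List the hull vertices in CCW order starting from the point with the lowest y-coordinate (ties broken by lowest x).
Hull (CCW) = [(-6, -10), (10, -10), (7, 10), (-8, -1)]

Graham scan procedure:
  1. Find the pivot p₀ = point with lowest y (tie → lowest x): (-6, -10).
  2. Sort the remaining points by polar angle around p₀.
  3. Walk through sorted points, maintaining a stack; pop the top while the last three entries make a non-left turn (cross product ≤ 0).
  4. Final stack is the convex hull in CCW order: (-6, -10), (10, -10), (7, 10), (-8, -1).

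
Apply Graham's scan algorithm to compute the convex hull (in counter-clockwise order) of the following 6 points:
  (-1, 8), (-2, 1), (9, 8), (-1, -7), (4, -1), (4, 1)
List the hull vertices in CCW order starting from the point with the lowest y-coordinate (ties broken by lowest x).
Hull (CCW) = [(-1, -7), (4, -1), (9, 8), (-1, 8), (-2, 1)]

Graham scan procedure:
  1. Find the pivot p₀ = point with lowest y (tie → lowest x): (-1, -7).
  2. Sort the remaining points by polar angle around p₀.
  3. Walk through sorted points, maintaining a stack; pop the top while the last three entries make a non-left turn (cross product ≤ 0).
  4. Final stack is the convex hull in CCW order: (-1, -7), (4, -1), (9, 8), (-1, 8), (-2, 1).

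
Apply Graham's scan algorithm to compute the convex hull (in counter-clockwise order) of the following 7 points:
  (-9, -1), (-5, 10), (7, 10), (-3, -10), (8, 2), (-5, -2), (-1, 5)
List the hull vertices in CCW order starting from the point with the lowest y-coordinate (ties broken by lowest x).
Hull (CCW) = [(-3, -10), (8, 2), (7, 10), (-5, 10), (-9, -1)]

Graham scan procedure:
  1. Find the pivot p₀ = point with lowest y (tie → lowest x): (-3, -10).
  2. Sort the remaining points by polar angle around p₀.
  3. Walk through sorted points, maintaining a stack; pop the top while the last three entries make a non-left turn (cross product ≤ 0).
  4. Final stack is the convex hull in CCW order: (-3, -10), (8, 2), (7, 10), (-5, 10), (-9, -1).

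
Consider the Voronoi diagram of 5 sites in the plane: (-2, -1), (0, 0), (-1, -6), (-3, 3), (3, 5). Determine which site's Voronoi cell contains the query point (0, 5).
Nearest site = (3, 5)

The Voronoi cell of site s contains exactly those query points closer to s than to any other site. Compute squared distances from q = (0, 5) to each site:
  (3 − 0)² + (5 − 5)² = 9
  (-3 − 0)² + (3 − 5)² = 13
  (0 − 0)² + (0 − 5)² = 25
  (-2 − 0)² + (-1 − 5)² = 40
  (-1 − 0)² + (-6 − 5)² = 122
Minimum is attained by (3, 5), so q lies in its Voronoi cell.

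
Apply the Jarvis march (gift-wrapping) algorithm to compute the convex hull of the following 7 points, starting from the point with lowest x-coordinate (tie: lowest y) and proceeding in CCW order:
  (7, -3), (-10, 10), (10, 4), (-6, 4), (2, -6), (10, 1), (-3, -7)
Hull (CCW) = [(-10, 10), (-3, -7), (2, -6), (7, -3), (10, 1), (10, 4)]

Jarvis march: at each step, from the current hull vertex p, select the next vertex q as the point such that every other point lies strictly to the left of (or on) the directed line p → q. (Equivalently: for every other point r, the cross product (q − p) × (r − p) ≥ 0.)
Starting point (lowest x, tie lowest y): (-10, 10). Wrap until returning to start. Resulting hull: (-10, 10), (-3, -7), (2, -6), (7, -3), (10, 1), (10, 4).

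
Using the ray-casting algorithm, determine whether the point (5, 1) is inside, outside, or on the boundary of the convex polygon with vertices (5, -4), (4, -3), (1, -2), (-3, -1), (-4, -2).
The point (5, 1) lies strictly outside the polygon

Cast a horizontal ray to the right from the query point and count how many polygon edges it crosses (each edge strictly once or zero times, handled with the usual half-open convention). 
Parity of crossings → even ⇒ outside.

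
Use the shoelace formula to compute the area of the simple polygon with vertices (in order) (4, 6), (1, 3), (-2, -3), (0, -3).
Area = 27/2

Shoelace formula: Area = (1/2) |Σ_i (x_i · y_{i+1} − x_{i+1} · y_i)| (indices mod n). Compute each cross term:
  (4)(3) − (1)(6) = 6
  (1)(-3) − (-2)(3) = 3
  (-2)(-3) − (0)(-3) = 6
  (0)(6) − (4)(-3) = 12
Sum = 27, so (signed) Area = 27/2 = 27/2, |Area| = 27/2.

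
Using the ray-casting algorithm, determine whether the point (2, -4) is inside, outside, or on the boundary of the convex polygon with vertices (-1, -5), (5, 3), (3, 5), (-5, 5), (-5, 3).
The point (2, -4) lies strictly outside the polygon

Cast a horizontal ray to the right from the query point and count how many polygon edges it crosses (each edge strictly once or zero times, handled with the usual half-open convention). 
Parity of crossings → even ⇒ outside.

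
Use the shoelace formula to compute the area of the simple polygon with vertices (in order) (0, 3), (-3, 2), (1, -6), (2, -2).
Area = 41/2

Shoelace formula: Area = (1/2) |Σ_i (x_i · y_{i+1} − x_{i+1} · y_i)| (indices mod n). Compute each cross term:
  (0)(2) − (-3)(3) = 9
  (-3)(-6) − (1)(2) = 16
  (1)(-2) − (2)(-6) = 10
  (2)(3) − (0)(-2) = 6
Sum = 41, so (signed) Area = 41/2 = 41/2, |Area| = 41/2.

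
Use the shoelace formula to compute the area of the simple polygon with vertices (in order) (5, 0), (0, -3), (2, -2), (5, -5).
Area = 8

Shoelace formula: Area = (1/2) |Σ_i (x_i · y_{i+1} − x_{i+1} · y_i)| (indices mod n). Compute each cross term:
  (5)(-3) − (0)(0) = -15
  (0)(-2) − (2)(-3) = 6
  (2)(-5) − (5)(-2) = 0
  (5)(0) − (5)(-5) = 25
Sum = 16, so (signed) Area = 16/2 = 8, |Area| = 8.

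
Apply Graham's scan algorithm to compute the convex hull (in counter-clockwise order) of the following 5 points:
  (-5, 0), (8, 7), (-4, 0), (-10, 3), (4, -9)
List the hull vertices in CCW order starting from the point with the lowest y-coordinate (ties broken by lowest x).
Hull (CCW) = [(4, -9), (8, 7), (-10, 3)]

Graham scan procedure:
  1. Find the pivot p₀ = point with lowest y (tie → lowest x): (4, -9).
  2. Sort the remaining points by polar angle around p₀.
  3. Walk through sorted points, maintaining a stack; pop the top while the last three entries make a non-left turn (cross product ≤ 0).
  4. Final stack is the convex hull in CCW order: (4, -9), (8, 7), (-10, 3).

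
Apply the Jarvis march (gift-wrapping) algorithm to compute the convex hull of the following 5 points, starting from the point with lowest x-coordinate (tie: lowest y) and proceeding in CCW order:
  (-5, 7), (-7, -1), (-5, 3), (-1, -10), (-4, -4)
Hull (CCW) = [(-7, -1), (-1, -10), (-5, 7)]

Jarvis march: at each step, from the current hull vertex p, select the next vertex q as the point such that every other point lies strictly to the left of (or on) the directed line p → q. (Equivalently: for every other point r, the cross product (q − p) × (r − p) ≥ 0.)
Starting point (lowest x, tie lowest y): (-7, -1). Wrap until returning to start. Resulting hull: (-7, -1), (-1, -10), (-5, 7).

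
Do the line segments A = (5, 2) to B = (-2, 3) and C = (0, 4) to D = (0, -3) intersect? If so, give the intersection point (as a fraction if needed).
Yes; intersection at (0, 19/7) (t = 5/7 on AB, s = 9/49 on CD)

Parametrize AB as A + t(B − A) = (5 + -7 t, 2 + 1 t) and CD as C + s(D − C) = (0 + 0 s, 4 + -7 s). Solve the linear system for (t, s). Determinant = -49 ≠ 0, so a unique intersection of the containing lines exists. Solution: t = 5/7, s = 9/49 — both in [0, 1], so the segments cross. Intersection point: (0, 19/7).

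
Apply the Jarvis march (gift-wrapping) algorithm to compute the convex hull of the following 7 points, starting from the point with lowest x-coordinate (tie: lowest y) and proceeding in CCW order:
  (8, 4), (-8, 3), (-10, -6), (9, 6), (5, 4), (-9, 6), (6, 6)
Hull (CCW) = [(-10, -6), (8, 4), (9, 6), (-9, 6)]

Jarvis march: at each step, from the current hull vertex p, select the next vertex q as the point such that every other point lies strictly to the left of (or on) the directed line p → q. (Equivalently: for every other point r, the cross product (q − p) × (r − p) ≥ 0.)
Starting point (lowest x, tie lowest y): (-10, -6). Wrap until returning to start. Resulting hull: (-10, -6), (8, 4), (9, 6), (-9, 6).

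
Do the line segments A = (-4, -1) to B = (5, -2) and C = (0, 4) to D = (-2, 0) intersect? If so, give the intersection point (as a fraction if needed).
No (intersection of containing lines falls outside at least one segment)

Parametrize and solve: t = 3/19, s = 49/38. At least one of these is outside [0, 1], so the segments do not intersect.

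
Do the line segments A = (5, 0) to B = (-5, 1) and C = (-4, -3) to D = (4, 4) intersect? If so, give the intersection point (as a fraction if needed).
Yes; intersection at (0, 1/2) (t = 1/2 on AB, s = 1/2 on CD)

Parametrize AB as A + t(B − A) = (5 + -10 t, 0 + 1 t) and CD as C + s(D − C) = (-4 + 8 s, -3 + 7 s). Solve the linear system for (t, s). Determinant = 78 ≠ 0, so a unique intersection of the containing lines exists. Solution: t = 1/2, s = 1/2 — both in [0, 1], so the segments cross. Intersection point: (0, 1/2).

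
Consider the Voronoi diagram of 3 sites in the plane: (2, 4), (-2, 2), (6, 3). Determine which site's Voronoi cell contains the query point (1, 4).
Nearest site = (2, 4)

The Voronoi cell of site s contains exactly those query points closer to s than to any other site. Compute squared distances from q = (1, 4) to each site:
  (2 − 1)² + (4 − 4)² = 1
  (-2 − 1)² + (2 − 4)² = 13
  (6 − 1)² + (3 − 4)² = 26
Minimum is attained by (2, 4), so q lies in its Voronoi cell.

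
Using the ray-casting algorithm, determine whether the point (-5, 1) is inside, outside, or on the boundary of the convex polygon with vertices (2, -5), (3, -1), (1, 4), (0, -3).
The point (-5, 1) lies strictly outside the polygon

Cast a horizontal ray to the right from the query point and count how many polygon edges it crosses (each edge strictly once or zero times, handled with the usual half-open convention). 
Parity of crossings → even ⇒ outside.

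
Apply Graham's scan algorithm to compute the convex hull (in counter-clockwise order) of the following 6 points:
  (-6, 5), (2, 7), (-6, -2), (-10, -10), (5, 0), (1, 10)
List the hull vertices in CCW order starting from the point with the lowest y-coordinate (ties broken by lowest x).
Hull (CCW) = [(-10, -10), (5, 0), (1, 10), (-6, 5)]

Graham scan procedure:
  1. Find the pivot p₀ = point with lowest y (tie → lowest x): (-10, -10).
  2. Sort the remaining points by polar angle around p₀.
  3. Walk through sorted points, maintaining a stack; pop the top while the last three entries make a non-left turn (cross product ≤ 0).
  4. Final stack is the convex hull in CCW order: (-10, -10), (5, 0), (1, 10), (-6, 5).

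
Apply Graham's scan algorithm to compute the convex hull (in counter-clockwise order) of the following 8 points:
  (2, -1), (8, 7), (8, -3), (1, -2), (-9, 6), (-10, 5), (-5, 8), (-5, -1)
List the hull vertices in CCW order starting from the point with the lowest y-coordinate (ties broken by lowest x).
Hull (CCW) = [(8, -3), (8, 7), (-5, 8), (-9, 6), (-10, 5), (-5, -1), (1, -2)]

Graham scan procedure:
  1. Find the pivot p₀ = point with lowest y (tie → lowest x): (8, -3).
  2. Sort the remaining points by polar angle around p₀.
  3. Walk through sorted points, maintaining a stack; pop the top while the last three entries make a non-left turn (cross product ≤ 0).
  4. Final stack is the convex hull in CCW order: (8, -3), (8, 7), (-5, 8), (-9, 6), (-10, 5), (-5, -1), (1, -2).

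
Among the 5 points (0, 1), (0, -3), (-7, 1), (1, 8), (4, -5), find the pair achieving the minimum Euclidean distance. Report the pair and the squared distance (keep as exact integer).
Pair = ((0, 1), (0, -3)); squared distance = 16

Compute all C(5, 2) = 10 pairwise squared distances (x_i − x_j)² + (y_i − y_j)². The minimum is 16, attained by the pair ((0, 1), (0, -3)).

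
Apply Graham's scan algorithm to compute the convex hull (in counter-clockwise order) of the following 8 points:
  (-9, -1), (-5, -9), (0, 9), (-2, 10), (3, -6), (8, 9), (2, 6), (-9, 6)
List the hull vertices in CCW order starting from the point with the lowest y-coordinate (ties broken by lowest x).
Hull (CCW) = [(-5, -9), (3, -6), (8, 9), (-2, 10), (-9, 6), (-9, -1)]

Graham scan procedure:
  1. Find the pivot p₀ = point with lowest y (tie → lowest x): (-5, -9).
  2. Sort the remaining points by polar angle around p₀.
  3. Walk through sorted points, maintaining a stack; pop the top while the last three entries make a non-left turn (cross product ≤ 0).
  4. Final stack is the convex hull in CCW order: (-5, -9), (3, -6), (8, 9), (-2, 10), (-9, 6), (-9, -1).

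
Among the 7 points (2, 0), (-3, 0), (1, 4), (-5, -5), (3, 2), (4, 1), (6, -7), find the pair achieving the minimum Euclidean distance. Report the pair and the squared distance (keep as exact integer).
Pair = ((3, 2), (4, 1)); squared distance = 2

Compute all C(7, 2) = 21 pairwise squared distances (x_i − x_j)² + (y_i − y_j)². The minimum is 2, attained by the pair ((3, 2), (4, 1)).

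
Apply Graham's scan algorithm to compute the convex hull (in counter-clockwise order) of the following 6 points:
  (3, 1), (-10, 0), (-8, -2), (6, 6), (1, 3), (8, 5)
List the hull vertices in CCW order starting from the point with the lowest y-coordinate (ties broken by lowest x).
Hull (CCW) = [(-8, -2), (3, 1), (8, 5), (6, 6), (-10, 0)]

Graham scan procedure:
  1. Find the pivot p₀ = point with lowest y (tie → lowest x): (-8, -2).
  2. Sort the remaining points by polar angle around p₀.
  3. Walk through sorted points, maintaining a stack; pop the top while the last three entries make a non-left turn (cross product ≤ 0).
  4. Final stack is the convex hull in CCW order: (-8, -2), (3, 1), (8, 5), (6, 6), (-10, 0).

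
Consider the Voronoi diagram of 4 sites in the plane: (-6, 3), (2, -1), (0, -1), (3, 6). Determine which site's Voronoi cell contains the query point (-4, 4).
Nearest site = (-6, 3)

The Voronoi cell of site s contains exactly those query points closer to s than to any other site. Compute squared distances from q = (-4, 4) to each site:
  (-6 − -4)² + (3 − 4)² = 5
  (0 − -4)² + (-1 − 4)² = 41
  (3 − -4)² + (6 − 4)² = 53
  (2 − -4)² + (-1 − 4)² = 61
Minimum is attained by (-6, 3), so q lies in its Voronoi cell.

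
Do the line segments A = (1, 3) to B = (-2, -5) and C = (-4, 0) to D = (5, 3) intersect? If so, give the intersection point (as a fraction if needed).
Yes; intersection at (3/7, 31/21) (t = 4/21 on AB, s = 31/63 on CD)

Parametrize AB as A + t(B − A) = (1 + -3 t, 3 + -8 t) and CD as C + s(D − C) = (-4 + 9 s, 0 + 3 s). Solve the linear system for (t, s). Determinant = -63 ≠ 0, so a unique intersection of the containing lines exists. Solution: t = 4/21, s = 31/63 — both in [0, 1], so the segments cross. Intersection point: (3/7, 31/21).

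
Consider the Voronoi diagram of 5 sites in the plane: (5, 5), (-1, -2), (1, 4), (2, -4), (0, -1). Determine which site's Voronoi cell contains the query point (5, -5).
Nearest site = (2, -4)

The Voronoi cell of site s contains exactly those query points closer to s than to any other site. Compute squared distances from q = (5, -5) to each site:
  (2 − 5)² + (-4 − -5)² = 10
  (0 − 5)² + (-1 − -5)² = 41
  (-1 − 5)² + (-2 − -5)² = 45
  (1 − 5)² + (4 − -5)² = 97
  (5 − 5)² + (5 − -5)² = 100
Minimum is attained by (2, -4), so q lies in its Voronoi cell.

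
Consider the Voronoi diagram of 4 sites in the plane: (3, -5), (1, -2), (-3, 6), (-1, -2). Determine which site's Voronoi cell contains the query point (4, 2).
Nearest site = (1, -2)

The Voronoi cell of site s contains exactly those query points closer to s than to any other site. Compute squared distances from q = (4, 2) to each site:
  (1 − 4)² + (-2 − 2)² = 25
  (-1 − 4)² + (-2 − 2)² = 41
  (3 − 4)² + (-5 − 2)² = 50
  (-3 − 4)² + (6 − 2)² = 65
Minimum is attained by (1, -2), so q lies in its Voronoi cell.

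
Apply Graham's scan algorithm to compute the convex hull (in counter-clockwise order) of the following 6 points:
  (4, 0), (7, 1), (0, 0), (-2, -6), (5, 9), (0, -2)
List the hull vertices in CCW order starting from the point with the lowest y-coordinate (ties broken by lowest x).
Hull (CCW) = [(-2, -6), (7, 1), (5, 9), (0, 0)]

Graham scan procedure:
  1. Find the pivot p₀ = point with lowest y (tie → lowest x): (-2, -6).
  2. Sort the remaining points by polar angle around p₀.
  3. Walk through sorted points, maintaining a stack; pop the top while the last three entries make a non-left turn (cross product ≤ 0).
  4. Final stack is the convex hull in CCW order: (-2, -6), (7, 1), (5, 9), (0, 0).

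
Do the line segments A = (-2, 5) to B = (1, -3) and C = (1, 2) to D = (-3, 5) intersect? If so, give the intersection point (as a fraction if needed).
Yes; intersection at (-37/23, 91/23) (t = 3/23 on AB, s = 15/23 on CD)

Parametrize AB as A + t(B − A) = (-2 + 3 t, 5 + -8 t) and CD as C + s(D − C) = (1 + -4 s, 2 + 3 s). Solve the linear system for (t, s). Determinant = 23 ≠ 0, so a unique intersection of the containing lines exists. Solution: t = 3/23, s = 15/23 — both in [0, 1], so the segments cross. Intersection point: (-37/23, 91/23).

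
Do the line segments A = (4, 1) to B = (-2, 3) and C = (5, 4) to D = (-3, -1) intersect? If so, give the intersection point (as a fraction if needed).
Yes; intersection at (35/23, 42/23) (t = 19/46 on AB, s = 10/23 on CD)

Parametrize AB as A + t(B − A) = (4 + -6 t, 1 + 2 t) and CD as C + s(D − C) = (5 + -8 s, 4 + -5 s). Solve the linear system for (t, s). Determinant = -46 ≠ 0, so a unique intersection of the containing lines exists. Solution: t = 19/46, s = 10/23 — both in [0, 1], so the segments cross. Intersection point: (35/23, 42/23).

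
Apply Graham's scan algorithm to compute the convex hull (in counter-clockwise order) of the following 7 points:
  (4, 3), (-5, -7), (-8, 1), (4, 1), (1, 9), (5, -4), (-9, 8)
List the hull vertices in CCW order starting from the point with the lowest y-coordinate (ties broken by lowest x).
Hull (CCW) = [(-5, -7), (5, -4), (4, 3), (1, 9), (-9, 8), (-8, 1)]

Graham scan procedure:
  1. Find the pivot p₀ = point with lowest y (tie → lowest x): (-5, -7).
  2. Sort the remaining points by polar angle around p₀.
  3. Walk through sorted points, maintaining a stack; pop the top while the last three entries make a non-left turn (cross product ≤ 0).
  4. Final stack is the convex hull in CCW order: (-5, -7), (5, -4), (4, 3), (1, 9), (-9, 8), (-8, 1).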